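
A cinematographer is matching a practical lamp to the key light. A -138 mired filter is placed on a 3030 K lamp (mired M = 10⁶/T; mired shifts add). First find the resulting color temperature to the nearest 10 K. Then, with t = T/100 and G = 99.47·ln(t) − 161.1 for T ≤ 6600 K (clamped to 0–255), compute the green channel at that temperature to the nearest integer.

M_in = 10⁶/3030 = 330.03; M_out = 330.03 + (-138) = 192.03.
T_out = 10⁶/192.03 = 5207.4 K → 5210 K; t = 52.1.
G = 99.47·ln 52.1 − 161.1 = 99.47·3.9532 − 161.1 = 232.121.
Rounded: 232.

232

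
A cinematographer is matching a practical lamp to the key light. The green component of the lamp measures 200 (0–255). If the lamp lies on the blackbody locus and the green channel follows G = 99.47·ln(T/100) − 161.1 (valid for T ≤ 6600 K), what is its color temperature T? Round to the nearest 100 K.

ln t = (200 + 161.1) / 99.47 = 3.6302.
t = e^3.6302 = 37.722.
T = 100·t = 3772 K → 3800 K to the nearest 100 K.

3800 K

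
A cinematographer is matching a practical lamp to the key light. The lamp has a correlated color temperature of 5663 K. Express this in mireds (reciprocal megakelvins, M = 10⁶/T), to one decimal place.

M = 10⁶ / 5663 = 176.585 → 176.6 mireds.

176.6 mireds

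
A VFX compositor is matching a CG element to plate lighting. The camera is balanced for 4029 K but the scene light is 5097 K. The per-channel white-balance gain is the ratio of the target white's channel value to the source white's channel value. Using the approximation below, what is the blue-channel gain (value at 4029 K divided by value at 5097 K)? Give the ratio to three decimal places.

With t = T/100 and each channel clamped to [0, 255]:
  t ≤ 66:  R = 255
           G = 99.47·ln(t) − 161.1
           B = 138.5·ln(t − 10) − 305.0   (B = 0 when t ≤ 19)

0.800

At 5097 K (t = 50.97):
  B = 138.5·ln(50.97 − 10) − 305.0 = 138.5·ln 40.97 − 305.0 = 138.5·3.7128 − 305.0 = 209.228.
At 4029 K (t = 40.29):
  B = 138.5·ln(40.29 − 10) − 305.0 = 138.5·ln 30.29 − 305.0 = 138.5·3.4108 − 305.0 = 167.398.
Gain = 167.398 / 209.228 = 0.8001 → 0.800.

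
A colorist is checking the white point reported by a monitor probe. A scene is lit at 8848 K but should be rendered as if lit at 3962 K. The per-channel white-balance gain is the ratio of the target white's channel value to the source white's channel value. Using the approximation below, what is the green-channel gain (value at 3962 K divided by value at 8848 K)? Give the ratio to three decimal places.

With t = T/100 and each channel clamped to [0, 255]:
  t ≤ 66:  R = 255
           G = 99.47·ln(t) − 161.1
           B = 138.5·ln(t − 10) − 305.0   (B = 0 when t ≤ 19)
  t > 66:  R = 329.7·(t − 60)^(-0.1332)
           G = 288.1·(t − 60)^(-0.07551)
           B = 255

0.916

At 8848 K (t = 88.48):
  G = 288.1·(88.48 − 60)^(-0.07551) = 288.1·28.48^(-0.07551) = 288.1·0.77655 = 223.723.
At 3962 K (t = 39.62):
  G = 99.47·ln 39.62 − 161.1 = 99.47·3.6793 − 161.1 = 204.883.
Gain = 204.883 / 223.723 = 0.9158 → 0.916.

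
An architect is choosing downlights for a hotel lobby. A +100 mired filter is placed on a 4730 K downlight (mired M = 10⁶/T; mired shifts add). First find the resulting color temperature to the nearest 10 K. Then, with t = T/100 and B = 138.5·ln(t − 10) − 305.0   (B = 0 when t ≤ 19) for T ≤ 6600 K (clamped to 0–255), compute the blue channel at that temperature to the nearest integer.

124

M_in = 10⁶/4730 = 211.42; M_out = 211.42 + (+100) = 311.42.
T_out = 10⁶/311.42 = 3211.1 K → 3210 K; t = 32.1.
B = 138.5·ln(32.1 − 10) − 305.0 = 138.5·ln 22.1 − 305.0 = 138.5·3.0956 − 305.0 = 123.737.
Rounded: 124.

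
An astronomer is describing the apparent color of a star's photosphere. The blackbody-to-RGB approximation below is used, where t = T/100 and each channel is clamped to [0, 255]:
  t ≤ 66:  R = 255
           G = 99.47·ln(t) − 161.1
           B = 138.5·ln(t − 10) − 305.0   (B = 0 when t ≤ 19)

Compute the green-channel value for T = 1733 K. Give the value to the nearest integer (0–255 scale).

t = 1733/100 = 17.33; the t ≤ 66 branch applies.
G = 99.47·ln 17.33 − 161.1 = 99.47·2.8524 − 161.1 = 122.632.
Rounded: 123.

123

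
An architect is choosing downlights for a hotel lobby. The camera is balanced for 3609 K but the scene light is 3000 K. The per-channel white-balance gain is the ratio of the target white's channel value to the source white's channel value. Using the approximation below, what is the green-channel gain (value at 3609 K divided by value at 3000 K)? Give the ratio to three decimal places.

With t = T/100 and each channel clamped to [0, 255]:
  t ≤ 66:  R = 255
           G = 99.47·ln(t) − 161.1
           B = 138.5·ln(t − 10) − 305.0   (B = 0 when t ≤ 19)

At 3000 K (t = 30):
  G = 99.47·ln 30 − 161.1 = 99.47·3.4012 − 161.1 = 177.217.
At 3609 K (t = 36.09):
  G = 99.47·ln 36.09 − 161.1 = 99.47·3.5860 − 161.1 = 195.601.
Gain = 195.601 / 177.217 = 1.1037 → 1.104.

1.104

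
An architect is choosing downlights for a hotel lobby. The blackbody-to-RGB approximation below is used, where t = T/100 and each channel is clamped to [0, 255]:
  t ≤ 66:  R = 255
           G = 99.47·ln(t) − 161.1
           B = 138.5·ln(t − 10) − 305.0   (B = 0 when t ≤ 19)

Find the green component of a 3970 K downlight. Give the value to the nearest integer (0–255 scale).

205

t = 3970/100 = 39.7; the t ≤ 66 branch applies.
G = 99.47·ln 39.7 − 161.1 = 99.47·3.6814 − 161.1 = 205.084.
Rounded: 205.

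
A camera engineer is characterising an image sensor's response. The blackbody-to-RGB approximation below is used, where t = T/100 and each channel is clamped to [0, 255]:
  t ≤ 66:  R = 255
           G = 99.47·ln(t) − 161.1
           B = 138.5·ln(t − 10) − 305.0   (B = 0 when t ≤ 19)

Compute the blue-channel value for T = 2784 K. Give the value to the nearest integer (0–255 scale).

94

t = 2784/100 = 27.84; the t ≤ 66 branch applies.
B = 138.5·ln(27.84 − 10) − 305.0 = 138.5·ln 17.84 − 305.0 = 138.5·2.8814 − 305.0 = 94.080.
Rounded: 94.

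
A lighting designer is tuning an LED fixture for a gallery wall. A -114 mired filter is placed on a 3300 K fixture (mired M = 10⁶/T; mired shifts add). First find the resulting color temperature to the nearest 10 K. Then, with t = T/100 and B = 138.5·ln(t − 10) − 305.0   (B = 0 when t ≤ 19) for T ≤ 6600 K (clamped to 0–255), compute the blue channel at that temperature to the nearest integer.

M_in = 10⁶/3300 = 303.03; M_out = 303.03 + (-114) = 189.03.
T_out = 10⁶/189.03 = 5290.2 K → 5290 K; t = 52.9.
B = 138.5·ln(52.9 − 10) − 305.0 = 138.5·ln 42.9 − 305.0 = 138.5·3.7589 − 305.0 = 215.604.
Rounded: 216.

216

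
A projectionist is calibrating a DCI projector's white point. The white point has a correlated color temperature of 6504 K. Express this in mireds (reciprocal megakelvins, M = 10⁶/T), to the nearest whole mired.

M = 10⁶ / 6504 = 153.752 → 154 mireds.

154 mireds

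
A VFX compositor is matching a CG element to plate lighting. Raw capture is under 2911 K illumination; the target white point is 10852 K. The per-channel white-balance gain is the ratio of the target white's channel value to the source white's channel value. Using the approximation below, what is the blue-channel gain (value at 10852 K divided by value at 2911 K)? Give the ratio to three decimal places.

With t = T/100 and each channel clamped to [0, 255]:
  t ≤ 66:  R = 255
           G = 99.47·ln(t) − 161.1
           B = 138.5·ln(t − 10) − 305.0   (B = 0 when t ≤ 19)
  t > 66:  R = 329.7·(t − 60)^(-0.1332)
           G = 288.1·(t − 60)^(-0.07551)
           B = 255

2.461

At 2911 K (t = 29.11):
  B = 138.5·ln(29.11 − 10) − 305.0 = 138.5·ln 19.11 − 305.0 = 138.5·2.9502 − 305.0 = 103.604.
At 10852 K (t = 108.52):
  B = 255 by definition for t > 66.
Gain = 255.000 / 103.604 = 2.4613 → 2.461.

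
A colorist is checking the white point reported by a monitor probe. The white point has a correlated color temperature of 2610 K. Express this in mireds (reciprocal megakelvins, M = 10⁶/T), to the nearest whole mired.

M = 10⁶ / 2610 = 383.142 → 383 mireds.

383 mireds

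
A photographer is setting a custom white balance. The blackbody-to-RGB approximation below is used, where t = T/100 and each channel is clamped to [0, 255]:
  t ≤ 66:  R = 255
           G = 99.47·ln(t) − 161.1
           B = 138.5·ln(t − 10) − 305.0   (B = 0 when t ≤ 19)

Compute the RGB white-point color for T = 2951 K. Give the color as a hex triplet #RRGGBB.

#FFB06A

t = 2951/100 = 29.51; the t ≤ 66 branch applies.
R = 255 by definition for t ≤ 66.
G = 99.47·ln 29.51 − 161.1 = 99.47·3.3847 − 161.1 = 175.579.
B = 138.5·ln(29.51 − 10) − 305.0 = 138.5·ln 19.51 − 305.0 = 138.5·2.9709 − 305.0 = 106.473.
Rounded: (255, 176, 106).
In hex: #FFB06A.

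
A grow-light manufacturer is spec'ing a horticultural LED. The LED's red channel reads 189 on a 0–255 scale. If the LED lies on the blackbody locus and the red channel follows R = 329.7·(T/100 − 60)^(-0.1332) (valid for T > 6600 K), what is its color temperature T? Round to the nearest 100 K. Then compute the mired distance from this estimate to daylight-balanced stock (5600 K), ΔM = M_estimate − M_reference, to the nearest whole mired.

-99 mireds

(t − 60)^(-0.1332) = 189/329.7 = 0.57325.
t − 60 = 0.57325^(1/-0.1332) = 0.57325^(-7.508) = 65.199, so t = 125.199.
T = 100·t = 12520 K → 12500 K to the nearest 100 K.
M_estimate = 10⁶/12500 = 80.00; M_reference = 10⁶/5600 = 178.57.
ΔM = 80.00 − 178.57 = -98.57 → -99 mireds.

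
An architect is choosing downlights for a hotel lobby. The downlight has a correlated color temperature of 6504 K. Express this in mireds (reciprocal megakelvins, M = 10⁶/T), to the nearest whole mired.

154 mireds

M = 10⁶ / 6504 = 153.752 → 154 mireds.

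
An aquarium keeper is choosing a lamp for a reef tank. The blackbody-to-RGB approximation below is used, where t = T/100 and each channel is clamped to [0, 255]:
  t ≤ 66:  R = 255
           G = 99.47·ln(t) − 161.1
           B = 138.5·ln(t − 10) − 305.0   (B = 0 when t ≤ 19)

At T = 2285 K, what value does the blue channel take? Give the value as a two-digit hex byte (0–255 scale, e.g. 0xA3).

0x31

t = 2285/100 = 22.85; the t ≤ 66 branch applies.
B = 138.5·ln(22.85 − 10) − 305.0 = 138.5·ln 12.85 − 305.0 = 138.5·2.5533 − 305.0 = 48.638.
Rounded: 49; in hex, 0x31.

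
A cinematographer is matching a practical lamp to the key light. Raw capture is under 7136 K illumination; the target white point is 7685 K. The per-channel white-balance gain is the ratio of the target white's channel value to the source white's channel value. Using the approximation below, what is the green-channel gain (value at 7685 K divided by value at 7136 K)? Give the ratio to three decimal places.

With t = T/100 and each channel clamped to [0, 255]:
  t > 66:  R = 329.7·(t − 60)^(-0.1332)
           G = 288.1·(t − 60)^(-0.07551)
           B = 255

At 7136 K (t = 71.36):
  G = 288.1·(71.36 − 60)^(-0.07551) = 288.1·11.36^(-0.07551) = 288.1·0.83235 = 239.801.
At 7685 K (t = 76.85):
  G = 288.1·(76.85 − 60)^(-0.07551) = 288.1·16.85^(-0.07551) = 288.1·0.80794 = 232.768.
Gain = 232.768 / 239.801 = 0.9707 → 0.971.

0.971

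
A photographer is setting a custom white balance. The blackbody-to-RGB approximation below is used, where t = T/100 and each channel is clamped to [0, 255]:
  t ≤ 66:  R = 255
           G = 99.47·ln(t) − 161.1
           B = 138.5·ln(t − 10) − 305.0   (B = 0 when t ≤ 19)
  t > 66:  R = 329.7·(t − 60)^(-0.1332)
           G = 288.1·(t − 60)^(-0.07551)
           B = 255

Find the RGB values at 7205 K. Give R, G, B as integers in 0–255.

t = 7205/100 = 72.05; the t > 66 branch applies.
R = 329.7·(72.05 − 60)^(-0.1332) = 329.7·12.05^(-0.1332) = 329.7·0.71781 = 236.664.
G = 288.1·(72.05 − 60)^(-0.07551) = 288.1·12.05^(-0.07551) = 288.1·0.82866 = 238.736.
B = 255 by definition for t > 66.
Rounded: (237, 239, 255).

R=237, G=239, B=255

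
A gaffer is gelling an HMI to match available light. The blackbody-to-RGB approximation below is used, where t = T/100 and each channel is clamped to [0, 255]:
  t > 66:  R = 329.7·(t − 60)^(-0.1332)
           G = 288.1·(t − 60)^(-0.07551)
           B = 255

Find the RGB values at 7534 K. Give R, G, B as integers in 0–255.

t = 7534/100 = 75.34; the t > 66 branch applies.
R = 329.7·(75.34 − 60)^(-0.1332) = 329.7·15.34^(-0.1332) = 329.7·0.69510 = 229.175.
G = 288.1·(75.34 − 60)^(-0.07551) = 288.1·15.34^(-0.07551) = 288.1·0.81369 = 234.424.
B = 255 by definition for t > 66.
Rounded: (229, 234, 255).

R=229, G=234, B=255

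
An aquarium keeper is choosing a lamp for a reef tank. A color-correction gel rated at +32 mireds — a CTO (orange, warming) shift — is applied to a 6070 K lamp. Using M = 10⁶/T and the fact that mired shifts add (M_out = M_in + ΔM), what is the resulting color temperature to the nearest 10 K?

5080 K

M_in = 10⁶/6070 = 164.74 mireds.
M_out = 164.74 + (+32) = 196.74 mireds.
T_out = 10⁶/196.74 = 5082.7 K → 5080 K.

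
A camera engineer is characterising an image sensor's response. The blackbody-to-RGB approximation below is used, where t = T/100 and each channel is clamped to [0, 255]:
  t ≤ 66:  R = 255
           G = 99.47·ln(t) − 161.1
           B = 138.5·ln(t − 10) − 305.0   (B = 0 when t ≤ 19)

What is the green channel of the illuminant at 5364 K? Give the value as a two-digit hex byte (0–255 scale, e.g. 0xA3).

0xEB

t = 5364/100 = 53.64; the t ≤ 66 branch applies.
G = 99.47·ln 53.64 − 161.1 = 99.47·3.9823 − 161.1 = 235.019.
Rounded: 235; in hex, 0xEB.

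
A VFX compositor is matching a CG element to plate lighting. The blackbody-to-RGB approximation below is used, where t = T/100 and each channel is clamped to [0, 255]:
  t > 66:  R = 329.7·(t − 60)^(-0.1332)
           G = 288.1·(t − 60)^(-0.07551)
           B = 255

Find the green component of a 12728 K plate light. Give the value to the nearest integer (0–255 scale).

t = 12728/100 = 127.28; the t > 66 branch applies.
G = 288.1·(127.28 − 60)^(-0.07551) = 288.1·67.28^(-0.07551) = 288.1·0.72774 = 209.662.
Rounded: 210.

210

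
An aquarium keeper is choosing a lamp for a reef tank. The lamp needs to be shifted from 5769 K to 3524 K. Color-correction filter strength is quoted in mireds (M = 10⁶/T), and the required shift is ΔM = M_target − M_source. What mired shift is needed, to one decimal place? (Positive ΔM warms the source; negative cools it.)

M_source = 10⁶/5769 = 173.340; M_target = 10⁶/3524 = 283.768.
ΔM = 283.768 − 173.340 = 110.428 → +110.4 mireds, a warming shift.

+110.4 mireds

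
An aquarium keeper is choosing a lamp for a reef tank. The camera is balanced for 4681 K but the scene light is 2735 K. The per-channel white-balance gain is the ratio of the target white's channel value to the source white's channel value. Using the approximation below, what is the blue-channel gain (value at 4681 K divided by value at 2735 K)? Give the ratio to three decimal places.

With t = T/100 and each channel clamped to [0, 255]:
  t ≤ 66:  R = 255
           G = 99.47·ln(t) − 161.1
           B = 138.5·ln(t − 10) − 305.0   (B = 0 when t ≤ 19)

2.155

At 2735 K (t = 27.35):
  B = 138.5·ln(27.35 − 10) − 305.0 = 138.5·ln 17.35 − 305.0 = 138.5·2.8536 − 305.0 = 90.223.
At 4681 K (t = 46.81):
  B = 138.5·ln(46.81 − 10) − 305.0 = 138.5·ln 36.81 − 305.0 = 138.5·3.6058 − 305.0 = 194.399.
Gain = 194.399 / 90.223 = 2.1547 → 2.155.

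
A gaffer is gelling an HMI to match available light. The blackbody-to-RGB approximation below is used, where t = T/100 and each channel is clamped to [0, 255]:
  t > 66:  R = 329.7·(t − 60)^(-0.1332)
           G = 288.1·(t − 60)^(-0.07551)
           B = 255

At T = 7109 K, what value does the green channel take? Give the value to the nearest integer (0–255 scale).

240

t = 7109/100 = 71.09; the t > 66 branch applies.
G = 288.1·(71.09 − 60)^(-0.07551) = 288.1·11.09^(-0.07551) = 288.1·0.83387 = 240.237.
Rounded: 240.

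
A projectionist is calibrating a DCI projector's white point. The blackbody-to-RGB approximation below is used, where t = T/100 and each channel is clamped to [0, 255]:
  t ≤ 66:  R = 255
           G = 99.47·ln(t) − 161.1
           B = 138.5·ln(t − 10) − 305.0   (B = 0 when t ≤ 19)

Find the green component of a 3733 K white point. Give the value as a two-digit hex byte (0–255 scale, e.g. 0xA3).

t = 3733/100 = 37.33; the t ≤ 66 branch applies.
G = 99.47·ln 37.33 − 161.1 = 99.47·3.6198 − 161.1 = 198.961.
Rounded: 199; in hex, 0xC7.

0xC7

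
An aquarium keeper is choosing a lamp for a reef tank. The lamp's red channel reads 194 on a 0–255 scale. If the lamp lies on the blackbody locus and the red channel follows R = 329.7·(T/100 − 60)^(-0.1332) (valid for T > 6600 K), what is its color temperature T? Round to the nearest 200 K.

(t − 60)^(-0.1332) = 194/329.7 = 0.58841.
t − 60 = 0.58841^(1/-0.1332) = 0.58841^(-7.508) = 53.593, so t = 113.593.
T = 100·t = 11359 K → 11400 K to the nearest 200 K.

11400 K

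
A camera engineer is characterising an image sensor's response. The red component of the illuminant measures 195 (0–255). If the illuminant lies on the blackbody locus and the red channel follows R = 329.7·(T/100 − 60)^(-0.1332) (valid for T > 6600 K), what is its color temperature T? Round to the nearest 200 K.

11200 K

(t − 60)^(-0.1332) = 195/329.7 = 0.59145.
t − 60 = 0.59145^(1/-0.1332) = 0.59145^(-7.508) = 51.564, so t = 111.564.
T = 100·t = 11156 K → 11200 K to the nearest 200 K.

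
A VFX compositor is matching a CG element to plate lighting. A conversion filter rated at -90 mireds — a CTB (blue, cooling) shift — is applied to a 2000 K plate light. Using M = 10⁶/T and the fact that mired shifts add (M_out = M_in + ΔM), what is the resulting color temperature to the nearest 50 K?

M_in = 10⁶/2000 = 500.00 mireds.
M_out = 500.00 + (-90) = 410.00 mireds.
T_out = 10⁶/410.00 = 2439.0 K → 2450 K.

2450 K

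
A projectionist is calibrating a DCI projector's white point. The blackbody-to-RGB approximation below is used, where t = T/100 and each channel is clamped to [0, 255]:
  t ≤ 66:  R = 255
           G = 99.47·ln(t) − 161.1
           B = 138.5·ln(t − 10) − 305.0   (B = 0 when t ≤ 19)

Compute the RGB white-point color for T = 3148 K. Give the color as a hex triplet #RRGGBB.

t = 3148/100 = 31.48; the t ≤ 66 branch applies.
R = 255 by definition for t ≤ 66.
G = 99.47·ln 31.48 − 161.1 = 99.47·3.4494 − 161.1 = 182.007.
B = 138.5·ln(31.48 − 10) − 305.0 = 138.5·ln 21.48 − 305.0 = 138.5·3.0671 − 305.0 = 119.796.
Rounded: (255, 182, 120).
In hex: #FFB678.

#FFB678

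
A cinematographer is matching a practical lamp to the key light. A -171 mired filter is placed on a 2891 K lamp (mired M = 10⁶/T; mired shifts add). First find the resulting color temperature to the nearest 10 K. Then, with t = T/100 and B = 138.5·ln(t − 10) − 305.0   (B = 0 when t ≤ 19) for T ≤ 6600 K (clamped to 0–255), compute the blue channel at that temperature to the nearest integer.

M_in = 10⁶/2891 = 345.90; M_out = 345.90 + (-171) = 174.90.
T_out = 10⁶/174.90 = 5717.5 K → 5720 K; t = 57.2.
B = 138.5·ln(57.2 − 10) − 305.0 = 138.5·ln 47.2 − 305.0 = 138.5·3.8544 − 305.0 = 228.834.
Rounded: 229.

229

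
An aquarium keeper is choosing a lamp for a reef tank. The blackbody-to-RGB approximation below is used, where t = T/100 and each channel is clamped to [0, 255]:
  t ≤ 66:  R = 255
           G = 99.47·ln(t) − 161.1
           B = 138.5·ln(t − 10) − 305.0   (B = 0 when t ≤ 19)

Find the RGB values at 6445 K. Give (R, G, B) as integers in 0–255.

(255, 253, 249)

t = 6445/100 = 64.45; the t ≤ 66 branch applies.
R = 255 by definition for t ≤ 66.
G = 99.47·ln 64.45 − 161.1 = 99.47·4.1659 − 161.1 = 253.281.
B = 138.5·ln(64.45 − 10) − 305.0 = 138.5·ln 54.45 − 305.0 = 138.5·3.9973 − 305.0 = 248.624.
Rounded: (255, 253, 249).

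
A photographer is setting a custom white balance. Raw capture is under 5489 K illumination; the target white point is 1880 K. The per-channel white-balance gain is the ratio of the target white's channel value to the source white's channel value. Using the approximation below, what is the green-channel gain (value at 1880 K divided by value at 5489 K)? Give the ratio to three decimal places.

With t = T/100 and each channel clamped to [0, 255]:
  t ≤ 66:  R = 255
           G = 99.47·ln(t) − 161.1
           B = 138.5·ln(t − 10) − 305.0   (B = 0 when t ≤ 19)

0.551

At 5489 K (t = 54.89):
  G = 99.47·ln 54.89 − 161.1 = 99.47·4.0053 − 161.1 = 237.310.
At 1880 K (t = 18.8):
  G = 99.47·ln 18.8 − 161.1 = 99.47·2.9339 − 161.1 = 130.731.
Gain = 130.731 / 237.310 = 0.5509 → 0.551.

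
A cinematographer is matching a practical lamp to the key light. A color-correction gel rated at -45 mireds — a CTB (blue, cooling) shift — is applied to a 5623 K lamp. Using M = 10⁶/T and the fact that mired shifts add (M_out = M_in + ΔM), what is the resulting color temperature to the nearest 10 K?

7530 K

M_in = 10⁶/5623 = 177.84 mireds.
M_out = 177.84 + (-45) = 132.84 mireds.
T_out = 10⁶/132.84 = 7527.8 K → 7530 K.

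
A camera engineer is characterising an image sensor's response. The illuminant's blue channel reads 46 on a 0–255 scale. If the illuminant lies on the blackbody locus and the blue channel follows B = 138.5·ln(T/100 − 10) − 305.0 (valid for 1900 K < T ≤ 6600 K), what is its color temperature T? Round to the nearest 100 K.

2300 K

ln(t − 10) = (46 + 305.0) / 138.5 = 2.5343.
t − 10 = e^2.5343 = 12.608, so t = 22.608.
T = 100·t = 2261 K → 2300 K to the nearest 100 K.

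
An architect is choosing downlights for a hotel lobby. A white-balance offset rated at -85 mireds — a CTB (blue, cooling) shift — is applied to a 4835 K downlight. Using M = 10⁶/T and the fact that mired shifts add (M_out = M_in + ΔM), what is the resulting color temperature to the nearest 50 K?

M_in = 10⁶/4835 = 206.83 mireds.
M_out = 206.83 + (-85) = 121.83 mireds.
T_out = 10⁶/121.83 = 8208.5 K → 8200 K.

8200 K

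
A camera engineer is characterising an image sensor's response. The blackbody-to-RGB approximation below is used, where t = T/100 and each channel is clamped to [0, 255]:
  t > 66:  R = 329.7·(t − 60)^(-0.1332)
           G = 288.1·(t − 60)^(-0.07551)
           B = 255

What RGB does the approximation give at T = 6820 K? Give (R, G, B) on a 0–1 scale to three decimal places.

(0.977, 0.964, 1.000)

t = 6820/100 = 68.2; the t > 66 branch applies.
R = 329.7·(68.2 − 60)^(-0.1332) = 329.7·8.2^(-0.1332) = 329.7·0.75558 = 249.114.
G = 288.1·(68.2 − 60)^(-0.07551) = 288.1·8.2^(-0.07551) = 288.1·0.85310 = 245.777.
B = 255 by definition for t > 66.
Dividing each by 255: (0.9769, 0.9638, 1.0000) → (0.977, 0.964, 1.000).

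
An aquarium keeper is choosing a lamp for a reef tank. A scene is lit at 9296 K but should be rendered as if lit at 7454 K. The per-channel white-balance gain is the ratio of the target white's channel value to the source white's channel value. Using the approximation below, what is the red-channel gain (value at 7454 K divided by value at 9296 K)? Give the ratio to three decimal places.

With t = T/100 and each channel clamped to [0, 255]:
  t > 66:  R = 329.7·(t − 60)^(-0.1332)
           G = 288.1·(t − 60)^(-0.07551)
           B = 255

At 9296 K (t = 92.96):
  R = 329.7·(92.96 − 60)^(-0.1332) = 329.7·32.96^(-0.1332) = 329.7·0.62778 = 206.977.
At 7454 K (t = 74.54):
  R = 329.7·(74.54 − 60)^(-0.1332) = 329.7·14.54^(-0.1332) = 329.7·0.70008 = 230.816.
Gain = 230.816 / 206.977 = 1.1152 → 1.115.

1.115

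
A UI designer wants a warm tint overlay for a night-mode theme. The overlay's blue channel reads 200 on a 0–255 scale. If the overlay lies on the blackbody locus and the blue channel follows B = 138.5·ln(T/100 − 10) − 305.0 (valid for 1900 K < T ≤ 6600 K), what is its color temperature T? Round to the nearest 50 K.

4850 K

ln(t − 10) = (200 + 305.0) / 138.5 = 3.6462.
t − 10 = e^3.6462 = 38.329, so t = 48.329.
T = 100·t = 4833 K → 4850 K to the nearest 50 K.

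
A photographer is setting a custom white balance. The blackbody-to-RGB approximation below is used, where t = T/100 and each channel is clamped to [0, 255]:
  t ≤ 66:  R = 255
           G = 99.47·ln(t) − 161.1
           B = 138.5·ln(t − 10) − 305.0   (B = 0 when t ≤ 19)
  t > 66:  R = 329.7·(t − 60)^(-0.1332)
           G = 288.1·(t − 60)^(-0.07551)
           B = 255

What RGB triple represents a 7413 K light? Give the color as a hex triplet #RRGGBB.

#E8ECFF

t = 7413/100 = 74.13; the t > 66 branch applies.
R = 329.7·(74.13 − 60)^(-0.1332) = 329.7·14.13^(-0.1332) = 329.7·0.70275 = 231.697.
G = 288.1·(74.13 − 60)^(-0.07551) = 288.1·14.13^(-0.07551) = 288.1·0.81875 = 235.883.
B = 255 by definition for t > 66.
Rounded: (232, 236, 255).
In hex: #E8ECFF.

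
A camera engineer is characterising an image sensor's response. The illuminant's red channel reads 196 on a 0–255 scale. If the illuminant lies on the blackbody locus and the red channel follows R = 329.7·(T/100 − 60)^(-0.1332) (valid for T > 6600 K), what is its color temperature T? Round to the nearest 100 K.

11000 K

(t − 60)^(-0.1332) = 196/329.7 = 0.59448.
t − 60 = 0.59448^(1/-0.1332) = 0.59448^(-7.508) = 49.621, so t = 109.621.
T = 100·t = 10962 K → 11000 K to the nearest 100 K.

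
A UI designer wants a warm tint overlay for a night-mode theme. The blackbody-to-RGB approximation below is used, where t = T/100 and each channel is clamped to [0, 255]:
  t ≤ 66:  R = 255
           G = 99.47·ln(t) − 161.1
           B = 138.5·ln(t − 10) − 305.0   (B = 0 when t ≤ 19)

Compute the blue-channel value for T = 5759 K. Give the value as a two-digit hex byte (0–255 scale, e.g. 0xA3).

t = 5759/100 = 57.59; the t ≤ 66 branch applies.
B = 138.5·ln(57.59 − 10) − 305.0 = 138.5·ln 47.59 − 305.0 = 138.5·3.8626 − 305.0 = 229.973.
Rounded: 230; in hex, 0xE6.

0xE6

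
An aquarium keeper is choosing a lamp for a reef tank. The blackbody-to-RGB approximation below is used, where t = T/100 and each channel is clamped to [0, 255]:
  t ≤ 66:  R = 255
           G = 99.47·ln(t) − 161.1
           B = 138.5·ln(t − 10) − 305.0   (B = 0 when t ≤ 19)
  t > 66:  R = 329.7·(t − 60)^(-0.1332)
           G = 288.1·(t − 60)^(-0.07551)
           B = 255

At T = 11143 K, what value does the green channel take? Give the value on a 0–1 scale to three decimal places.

t = 11143/100 = 111.43; the t > 66 branch applies.
G = 288.1·(111.43 − 60)^(-0.07551) = 288.1·51.43^(-0.07551) = 288.1·0.74265 = 213.958.
On a 0–1 scale: 213.958/255 = 0.8391 → 0.839.

0.839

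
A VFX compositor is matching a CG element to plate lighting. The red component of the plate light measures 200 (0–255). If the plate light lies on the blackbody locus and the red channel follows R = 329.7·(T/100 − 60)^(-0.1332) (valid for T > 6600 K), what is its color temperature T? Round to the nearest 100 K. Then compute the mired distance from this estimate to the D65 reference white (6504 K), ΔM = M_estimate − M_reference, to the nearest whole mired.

-57 mireds

(t − 60)^(-0.1332) = 200/329.7 = 0.60661.
t − 60 = 0.60661^(1/-0.1332) = 0.60661^(-7.508) = 42.638, so t = 102.638.
T = 100·t = 10264 K → 10300 K to the nearest 100 K.
M_estimate = 10⁶/10300 = 97.09; M_reference = 10⁶/6504 = 153.75.
ΔM = 97.09 − 153.75 = -56.66 → -57 mireds.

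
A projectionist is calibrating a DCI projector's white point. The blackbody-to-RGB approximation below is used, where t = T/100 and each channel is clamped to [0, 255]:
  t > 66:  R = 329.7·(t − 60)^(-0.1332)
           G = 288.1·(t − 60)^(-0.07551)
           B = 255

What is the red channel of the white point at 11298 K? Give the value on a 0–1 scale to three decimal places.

t = 11298/100 = 112.98; the t > 66 branch applies.
R = 329.7·(112.98 − 60)^(-0.1332) = 329.7·52.98^(-0.1332) = 329.7·0.58932 = 194.298.
On a 0–1 scale: 194.298/255 = 0.7620 → 0.762.

0.762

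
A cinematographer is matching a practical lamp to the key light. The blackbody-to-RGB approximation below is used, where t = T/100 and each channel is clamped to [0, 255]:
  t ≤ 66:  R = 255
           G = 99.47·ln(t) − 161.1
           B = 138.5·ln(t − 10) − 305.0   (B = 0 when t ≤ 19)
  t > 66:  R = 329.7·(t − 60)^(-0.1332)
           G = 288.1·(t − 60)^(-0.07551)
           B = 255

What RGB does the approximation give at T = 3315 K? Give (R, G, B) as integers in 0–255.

t = 3315/100 = 33.15; the t ≤ 66 branch applies.
R = 255 by definition for t ≤ 66.
G = 99.47·ln 33.15 − 161.1 = 99.47·3.5010 − 161.1 = 187.149.
B = 138.5·ln(33.15 − 10) − 305.0 = 138.5·ln 23.15 − 305.0 = 138.5·3.1420 − 305.0 = 130.166.
Rounded: (255, 187, 130).

(255, 187, 130)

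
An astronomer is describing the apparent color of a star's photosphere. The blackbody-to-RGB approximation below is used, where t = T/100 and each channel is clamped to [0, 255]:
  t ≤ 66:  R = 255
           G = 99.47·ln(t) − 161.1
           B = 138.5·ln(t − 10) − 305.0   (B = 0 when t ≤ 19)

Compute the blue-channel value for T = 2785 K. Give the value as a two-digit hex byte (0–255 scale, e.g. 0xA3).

t = 2785/100 = 27.85; the t ≤ 66 branch applies.
B = 138.5·ln(27.85 − 10) − 305.0 = 138.5·ln 17.85 − 305.0 = 138.5·2.8820 − 305.0 = 94.157.
Rounded: 94; in hex, 0x5E.

0x5E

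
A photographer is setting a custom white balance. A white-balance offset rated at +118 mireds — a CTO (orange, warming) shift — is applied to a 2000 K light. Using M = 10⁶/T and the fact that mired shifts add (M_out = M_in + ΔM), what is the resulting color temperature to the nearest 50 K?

M_in = 10⁶/2000 = 500.00 mireds.
M_out = 500.00 + (+118) = 618.00 mireds.
T_out = 10⁶/618.00 = 1618.1 K → 1600 K.

1600 K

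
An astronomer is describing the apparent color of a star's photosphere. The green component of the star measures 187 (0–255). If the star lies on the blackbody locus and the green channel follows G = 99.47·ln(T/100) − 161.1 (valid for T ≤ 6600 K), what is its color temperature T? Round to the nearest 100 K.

ln t = (187 + 161.1) / 99.47 = 3.4995.
t = e^3.4995 = 33.100.
T = 100·t = 3310 K → 3300 K to the nearest 100 K.

3300 K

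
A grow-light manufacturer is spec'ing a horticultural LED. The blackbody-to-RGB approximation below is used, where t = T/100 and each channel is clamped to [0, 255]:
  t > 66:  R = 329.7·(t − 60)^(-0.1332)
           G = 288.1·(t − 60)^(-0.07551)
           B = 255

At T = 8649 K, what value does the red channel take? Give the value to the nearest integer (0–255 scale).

213

t = 8649/100 = 86.49; the t > 66 branch applies.
R = 329.7·(86.49 − 60)^(-0.1332) = 329.7·26.49^(-0.1332) = 329.7·0.64632 = 213.091.
Rounded: 213.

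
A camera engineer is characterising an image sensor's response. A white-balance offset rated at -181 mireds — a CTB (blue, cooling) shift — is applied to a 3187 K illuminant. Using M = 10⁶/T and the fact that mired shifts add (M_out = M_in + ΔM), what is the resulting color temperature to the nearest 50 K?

M_in = 10⁶/3187 = 313.77 mireds.
M_out = 313.77 + (-181) = 132.77 mireds.
T_out = 10⁶/132.77 = 7531.6 K → 7550 K.

7550 K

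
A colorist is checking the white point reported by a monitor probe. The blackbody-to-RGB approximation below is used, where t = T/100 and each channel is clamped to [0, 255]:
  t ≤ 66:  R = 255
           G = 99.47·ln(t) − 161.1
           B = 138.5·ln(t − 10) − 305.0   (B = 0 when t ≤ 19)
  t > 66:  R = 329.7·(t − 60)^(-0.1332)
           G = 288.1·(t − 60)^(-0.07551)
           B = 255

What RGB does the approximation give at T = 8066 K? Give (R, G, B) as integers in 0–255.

(220, 229, 255)

t = 8066/100 = 80.66; the t > 66 branch applies.
R = 329.7·(80.66 − 60)^(-0.1332) = 329.7·20.66^(-0.1332) = 329.7·0.66807 = 220.264.
G = 288.1·(80.66 − 60)^(-0.07551) = 288.1·20.66^(-0.07551) = 288.1·0.79560 = 229.212.
B = 255 by definition for t > 66.
Rounded: (220, 229, 255).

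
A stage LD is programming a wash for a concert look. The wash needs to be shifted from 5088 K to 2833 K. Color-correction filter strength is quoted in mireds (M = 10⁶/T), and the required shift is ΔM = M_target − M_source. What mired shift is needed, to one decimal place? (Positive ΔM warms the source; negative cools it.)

M_source = 10⁶/5088 = 196.541; M_target = 10⁶/2833 = 352.983.
ΔM = 352.983 − 196.541 = 156.442 → +156.4 mireds, a warming shift.

+156.4 mireds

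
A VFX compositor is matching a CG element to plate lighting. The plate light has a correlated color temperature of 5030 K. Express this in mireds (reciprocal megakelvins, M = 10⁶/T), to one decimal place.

198.8 mireds

M = 10⁶ / 5030 = 198.807 → 198.8 mireds.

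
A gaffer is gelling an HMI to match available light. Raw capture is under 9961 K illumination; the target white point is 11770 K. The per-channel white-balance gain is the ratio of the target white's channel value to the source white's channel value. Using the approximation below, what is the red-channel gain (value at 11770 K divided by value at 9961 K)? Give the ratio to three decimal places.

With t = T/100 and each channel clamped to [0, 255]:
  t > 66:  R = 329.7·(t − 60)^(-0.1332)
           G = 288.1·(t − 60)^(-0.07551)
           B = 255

0.951

At 9961 K (t = 99.61):
  R = 329.7·(99.61 − 60)^(-0.1332) = 329.7·39.61^(-0.1332) = 329.7·0.61259 = 201.972.
At 11770 K (t = 117.7):
  R = 329.7·(117.7 − 60)^(-0.1332) = 329.7·57.7^(-0.1332) = 329.7·0.58265 = 192.101.
Gain = 192.101 / 201.972 = 0.9511 → 0.951.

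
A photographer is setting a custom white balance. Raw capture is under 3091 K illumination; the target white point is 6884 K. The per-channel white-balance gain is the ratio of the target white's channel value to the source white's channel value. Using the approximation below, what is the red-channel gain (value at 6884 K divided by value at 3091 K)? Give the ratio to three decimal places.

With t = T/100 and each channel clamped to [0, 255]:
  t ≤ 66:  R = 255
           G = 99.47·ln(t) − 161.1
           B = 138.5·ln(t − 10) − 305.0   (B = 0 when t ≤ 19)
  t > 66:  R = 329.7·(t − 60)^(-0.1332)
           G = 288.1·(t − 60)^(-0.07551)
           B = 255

At 3091 K (t = 30.91):
  R = 255 by definition for t ≤ 66.
At 6884 K (t = 68.84):
  R = 329.7·(68.84 − 60)^(-0.1332) = 329.7·8.84^(-0.1332) = 329.7·0.74805 = 246.633.
Gain = 246.633 / 255.000 = 0.9672 → 0.967.

0.967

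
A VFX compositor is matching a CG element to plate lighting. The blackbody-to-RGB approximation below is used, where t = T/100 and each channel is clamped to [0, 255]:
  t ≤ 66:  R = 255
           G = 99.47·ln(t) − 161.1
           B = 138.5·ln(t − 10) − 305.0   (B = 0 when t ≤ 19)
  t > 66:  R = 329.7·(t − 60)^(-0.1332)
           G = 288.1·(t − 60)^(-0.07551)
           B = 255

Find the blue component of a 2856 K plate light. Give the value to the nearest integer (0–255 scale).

100

t = 2856/100 = 28.56; the t ≤ 66 branch applies.
B = 138.5·ln(28.56 − 10) − 305.0 = 138.5·ln 18.56 − 305.0 = 138.5·2.9210 − 305.0 = 99.560.
Rounded: 100.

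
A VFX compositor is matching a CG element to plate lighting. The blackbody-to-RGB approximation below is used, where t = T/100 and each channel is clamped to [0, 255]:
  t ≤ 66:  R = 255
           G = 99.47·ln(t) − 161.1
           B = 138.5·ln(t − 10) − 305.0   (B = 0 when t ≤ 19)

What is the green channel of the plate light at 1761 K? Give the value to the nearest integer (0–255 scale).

124

t = 1761/100 = 17.61; the t ≤ 66 branch applies.
G = 99.47·ln 17.61 − 161.1 = 99.47·2.8685 − 161.1 = 124.226.
Rounded: 124.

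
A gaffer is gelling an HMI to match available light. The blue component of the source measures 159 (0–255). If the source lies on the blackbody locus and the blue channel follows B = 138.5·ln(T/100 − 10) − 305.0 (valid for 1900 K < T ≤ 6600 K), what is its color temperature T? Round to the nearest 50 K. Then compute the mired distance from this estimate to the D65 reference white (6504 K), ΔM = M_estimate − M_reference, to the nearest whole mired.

ln(t − 10) = (159 + 305.0) / 138.5 = 3.3502.
t − 10 = e^3.3502 = 28.508, so t = 38.508.
T = 100·t = 3851 K → 3850 K to the nearest 50 K.
M_estimate = 10⁶/3850 = 259.74; M_reference = 10⁶/6504 = 153.75.
ΔM = 259.74 − 153.75 = 105.99 → +106 mireds.

+106 mireds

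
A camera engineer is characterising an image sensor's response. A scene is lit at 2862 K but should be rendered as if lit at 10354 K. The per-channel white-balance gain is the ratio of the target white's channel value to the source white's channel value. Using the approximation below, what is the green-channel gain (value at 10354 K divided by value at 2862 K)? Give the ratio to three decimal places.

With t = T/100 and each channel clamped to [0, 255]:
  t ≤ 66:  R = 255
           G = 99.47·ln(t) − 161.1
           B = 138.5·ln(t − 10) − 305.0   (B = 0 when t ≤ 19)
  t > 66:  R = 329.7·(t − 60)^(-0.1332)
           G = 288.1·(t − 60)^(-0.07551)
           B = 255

1.256

At 2862 K (t = 28.62):
  G = 99.47·ln 28.62 − 161.1 = 99.47·3.3541 − 161.1 = 172.533.
At 10354 K (t = 103.54):
  G = 288.1·(103.54 − 60)^(-0.07551) = 288.1·43.54^(-0.07551) = 288.1·0.75205 = 216.666.
Gain = 216.666 / 172.533 = 1.2558 → 1.256.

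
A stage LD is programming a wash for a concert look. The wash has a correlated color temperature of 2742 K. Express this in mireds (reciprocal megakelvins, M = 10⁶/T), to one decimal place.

364.7 mireds

M = 10⁶ / 2742 = 364.697 → 364.7 mireds.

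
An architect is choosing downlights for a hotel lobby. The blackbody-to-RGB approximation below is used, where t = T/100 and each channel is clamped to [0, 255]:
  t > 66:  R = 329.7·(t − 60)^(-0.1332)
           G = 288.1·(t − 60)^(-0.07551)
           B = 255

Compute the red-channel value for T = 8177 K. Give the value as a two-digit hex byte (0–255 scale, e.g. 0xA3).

0xDB

t = 8177/100 = 81.77; the t > 66 branch applies.
R = 329.7·(81.77 − 60)^(-0.1332) = 329.7·21.77^(-0.1332) = 329.7·0.66343 = 218.734.
Rounded: 219; in hex, 0xDB.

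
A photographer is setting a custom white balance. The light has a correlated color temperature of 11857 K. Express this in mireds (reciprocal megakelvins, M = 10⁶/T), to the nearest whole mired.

84 mireds

M = 10⁶ / 11857 = 84.338 → 84 mireds.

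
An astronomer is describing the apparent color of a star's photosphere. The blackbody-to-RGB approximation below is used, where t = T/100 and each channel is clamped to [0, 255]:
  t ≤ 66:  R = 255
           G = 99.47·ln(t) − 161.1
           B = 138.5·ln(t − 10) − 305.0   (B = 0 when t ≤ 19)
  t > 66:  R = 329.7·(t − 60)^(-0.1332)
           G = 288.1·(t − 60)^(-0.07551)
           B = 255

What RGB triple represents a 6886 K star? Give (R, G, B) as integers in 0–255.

t = 6886/100 = 68.86; the t > 66 branch applies.
R = 329.7·(68.86 − 60)^(-0.1332) = 329.7·8.86^(-0.1332) = 329.7·0.74783 = 246.559.
G = 288.1·(68.86 − 60)^(-0.07551) = 288.1·8.86^(-0.07551) = 288.1·0.84812 = 244.344.
B = 255 by definition for t > 66.
Rounded: (247, 244, 255).

(247, 244, 255)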